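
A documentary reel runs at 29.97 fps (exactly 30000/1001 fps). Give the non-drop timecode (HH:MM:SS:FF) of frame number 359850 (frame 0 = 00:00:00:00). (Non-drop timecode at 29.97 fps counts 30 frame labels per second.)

03:19:55:00

359850 ÷ 30 = 11995 full seconds, remainder 0 frames.
11995 s = 3 h 19 min 55 s.
Timecode: 03:19:55:00.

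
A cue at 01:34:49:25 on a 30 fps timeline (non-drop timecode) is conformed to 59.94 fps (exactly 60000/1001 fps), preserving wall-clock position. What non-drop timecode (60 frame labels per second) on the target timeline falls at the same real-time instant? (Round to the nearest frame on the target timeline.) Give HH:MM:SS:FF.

Source frame index: (1×3600 + 34×60 + 49) × 30 + 25 = 170695.
Real time: 170695 / (30) = 34139/6 s.
Target frame: (34139/6) × (60000/1001) = 48770000/143 ≈ 341048.951 → 341049.
At 60 labels/s: frame 341049 → 01:34:44:09.

01:34:44:09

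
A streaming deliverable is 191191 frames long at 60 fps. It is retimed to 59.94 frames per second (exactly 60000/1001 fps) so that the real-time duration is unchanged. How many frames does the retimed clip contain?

Target frames = source frames × (target rate / source rate) = 191191 × (60000/1001)/(60) = 191191 × 1000/1001 = 191000.

191000 frames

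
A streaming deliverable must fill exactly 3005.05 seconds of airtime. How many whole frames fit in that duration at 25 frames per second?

Frames = 3005.05 × 25 = 300505/4 ≈ 75126.2500.
Complete frames: 75126.

75126 frames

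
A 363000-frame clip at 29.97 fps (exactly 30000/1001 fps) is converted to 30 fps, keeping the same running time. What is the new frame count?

363363 frames

Target frames = source frames × (target rate / source rate) = 363000 × (30)/(30000/1001) = 363000 × 1001/1000 = 363363.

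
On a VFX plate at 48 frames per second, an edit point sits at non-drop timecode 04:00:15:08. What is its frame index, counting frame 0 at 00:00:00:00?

frame 691928

Total seconds to the label: (4 × 3600 + 0 × 60 + 15) = 14415.
Frame index = 14415 × 48 + 8 = 691928.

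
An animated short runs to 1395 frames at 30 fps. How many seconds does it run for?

Running time = 1395 / (30) = 46.5 s.

46.5 seconds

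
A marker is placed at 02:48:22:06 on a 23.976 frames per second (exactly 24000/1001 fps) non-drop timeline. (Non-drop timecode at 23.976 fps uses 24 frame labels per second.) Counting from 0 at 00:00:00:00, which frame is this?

Total seconds to the label: (2 × 3600 + 48 × 60 + 22) = 10102.
Frame index = 10102 × 24 + 6 = 242454.

242454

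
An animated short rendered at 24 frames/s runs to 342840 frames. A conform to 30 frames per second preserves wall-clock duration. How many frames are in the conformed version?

Frames at target rate = 342840 × (30) / (24) = 428550.

428550 frames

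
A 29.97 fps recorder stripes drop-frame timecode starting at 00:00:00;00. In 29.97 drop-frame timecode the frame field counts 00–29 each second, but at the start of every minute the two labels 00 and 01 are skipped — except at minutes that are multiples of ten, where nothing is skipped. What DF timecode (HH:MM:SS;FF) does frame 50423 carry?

Ten DF minutes hold 17982 frames, so frame 50423 lies in block 2 (frames 35964–53945) with 14459 frames into that block.
The block's first minute is 1800 frames and the rest 1798 each; 14459 frames reaches minute 8, so 2 × 18 + 8 × 2 = 52 labels have been skipped so far.
Adding those back, label number 50423 + 52 = 50475 at 30 labels/s is 1682 s + 15 f = 0 h 28 min 2 s frame 15, i.e. 00:28:02;15.

00:28:02;15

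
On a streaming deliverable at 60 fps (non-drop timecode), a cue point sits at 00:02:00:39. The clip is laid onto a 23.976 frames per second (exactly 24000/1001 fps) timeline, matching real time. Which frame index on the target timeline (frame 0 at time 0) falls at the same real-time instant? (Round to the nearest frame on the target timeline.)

Source frame index: (0×3600 + 2×60 + 0) × 60 + 39 = 7239.
Real time: 7239 / (60) = 2413/20 s.
Target frame: (2413/20) × (24000/1001) = 2895600/1001 ≈ 2892.707 → 2893.

frame 2893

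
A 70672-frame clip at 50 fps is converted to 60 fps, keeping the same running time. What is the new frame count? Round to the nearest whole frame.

Frames at target rate = 70672 × (60) / (50) = 424032/5 ≈ 84806.400.
Nearest whole frame: 84806.

84806 frames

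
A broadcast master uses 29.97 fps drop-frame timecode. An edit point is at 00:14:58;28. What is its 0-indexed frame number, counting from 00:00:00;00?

Complete 10-minute blocks: 1, each 17982 frames → 17982.
Remaining 4 whole minutes in the current block: 1800 + 3 × 1798 = 7194 frames.
Within the current minute: 58 × 30 + 28 − 2 = 1766 (labels ;00/;01 skipped at this minute). Total = 17982 + 7194 + 1766 = 26942.

26942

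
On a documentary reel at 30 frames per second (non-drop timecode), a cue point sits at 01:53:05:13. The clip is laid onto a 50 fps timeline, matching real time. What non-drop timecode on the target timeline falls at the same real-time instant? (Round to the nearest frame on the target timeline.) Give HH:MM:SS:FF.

01:53:05:22

Source frame index: (1×3600 + 53×60 + 5) × 30 + 13 = 203563.
Real time: 203563 / (30) = 203563/30 s.
Target frame: (203563/30) × (50) = 1017815/3 ≈ 339271.667 → 339272.
At 50 labels/s: frame 339272 → 01:53:05:22.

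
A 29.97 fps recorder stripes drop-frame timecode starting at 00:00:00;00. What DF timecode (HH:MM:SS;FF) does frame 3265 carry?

Each 10-minute DF block holds 10 × 60 × 30 − 9 × 2 = 17982 frames. 3265 ÷ 17982 → 0 full blocks, remainder 3265.
Within the partial block the first minute is 1800 frames and each further minute 1798, so 1 further minute boundary passed. Total skipped labels = 18 × 0 + 2 × 1 = 2.
Non-drop label index = 3265 + 2 = 3267; at 30 labels/s that is 00:01:48:27, i.e. DF 00:01:48;27.

00:01:48;27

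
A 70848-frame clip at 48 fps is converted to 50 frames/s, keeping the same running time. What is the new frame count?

Target frames = source frames × (target rate / source rate) = 70848 × (50)/(48) = 70848 × 25/24 = 73800.

73800 frames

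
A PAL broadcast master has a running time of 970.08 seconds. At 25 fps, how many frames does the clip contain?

Frames = 970.08 × 25 = 24252.

24252 frames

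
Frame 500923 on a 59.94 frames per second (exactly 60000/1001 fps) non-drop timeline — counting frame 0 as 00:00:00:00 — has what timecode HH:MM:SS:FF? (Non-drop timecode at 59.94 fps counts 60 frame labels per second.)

500923 ÷ 60 = 8348 full seconds, remainder 43 frames.
8348 s = 2 h 19 min 8 s.
Timecode: 02:19:08:43.

02:19:08:43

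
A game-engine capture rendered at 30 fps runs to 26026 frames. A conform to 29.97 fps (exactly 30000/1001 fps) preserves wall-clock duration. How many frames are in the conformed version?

26000 frames

Target frames = source frames × (target rate / source rate) = 26026 × (30000/1001)/(30) = 26026 × 1000/1001 = 26000.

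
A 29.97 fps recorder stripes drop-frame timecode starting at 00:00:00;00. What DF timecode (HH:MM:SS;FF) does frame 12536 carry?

Each 10-minute DF block holds 10 × 60 × 30 − 9 × 2 = 17982 frames. 12536 ÷ 17982 → 0 full blocks, remainder 12536.
Within the partial block the first minute is 1800 frames and each further minute 1798, so 6 further minute boundaries passed. Total skipped labels = 18 × 0 + 2 × 6 = 12.
Non-drop label index = 12536 + 12 = 12548; at 30 labels/s that is 00:06:58:08, i.e. DF 00:06:58;08.

00:06:58;08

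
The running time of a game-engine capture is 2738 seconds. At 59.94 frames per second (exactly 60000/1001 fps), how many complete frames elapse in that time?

Frames = 2738 × 60000/1001 = 164280000/1001 ≈ 164115.8841.
Complete frames: 164115.

164115 frames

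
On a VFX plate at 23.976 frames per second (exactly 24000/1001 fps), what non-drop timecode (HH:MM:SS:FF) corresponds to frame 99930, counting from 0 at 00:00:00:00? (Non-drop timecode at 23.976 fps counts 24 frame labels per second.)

01:09:23:18

99930 ÷ 24 = 4163 full seconds, remainder 18 frames.
4163 s = 1 h 9 min 23 s.
Timecode: 01:09:23:18.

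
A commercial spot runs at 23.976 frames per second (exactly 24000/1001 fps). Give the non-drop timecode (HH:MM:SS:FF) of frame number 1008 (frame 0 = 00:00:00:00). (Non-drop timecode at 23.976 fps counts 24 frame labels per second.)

00:00:42:00

1008 ÷ 24 = 42 full seconds, remainder 0 frames.
42 s = 0 h 0 min 42 s.
Timecode: 00:00:42:00.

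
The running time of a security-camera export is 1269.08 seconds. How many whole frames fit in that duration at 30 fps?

Frames = 1269.08 × 30 = 190362/5 ≈ 38072.4000.
Complete frames: 38072.

38072 frames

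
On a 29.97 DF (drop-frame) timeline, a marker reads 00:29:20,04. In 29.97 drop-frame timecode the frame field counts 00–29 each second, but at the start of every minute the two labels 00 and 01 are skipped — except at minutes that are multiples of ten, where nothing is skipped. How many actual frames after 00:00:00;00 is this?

52750

As if non-drop at 30 labels/s: (0 × 3600 + 29 × 60 + 20) × 30 + 4 = 52804.
Minute boundaries passed: 29; those not divisible by 10: 29 − 2 = 27; dropped labels = 2 × 27 = 54.
Actual frame index = 52804 − 54 = 52750.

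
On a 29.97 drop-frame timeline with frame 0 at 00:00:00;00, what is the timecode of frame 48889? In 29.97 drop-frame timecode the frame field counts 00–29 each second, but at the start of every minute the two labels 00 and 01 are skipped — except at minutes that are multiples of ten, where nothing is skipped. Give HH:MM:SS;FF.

Ten DF minutes hold 17982 frames, so frame 48889 lies in block 2 (frames 35964–53945) with 12925 frames into that block.
The block's first minute is 1800 frames and the rest 1798 each; 12925 frames reaches minute 7, so 2 × 18 + 7 × 2 = 50 labels have been skipped so far.
Adding those back, label number 48889 + 50 = 48939 at 30 labels/s is 1631 s + 9 f = 0 h 27 min 11 s frame 9, i.e. 00:27:11;09.

00:27:11;09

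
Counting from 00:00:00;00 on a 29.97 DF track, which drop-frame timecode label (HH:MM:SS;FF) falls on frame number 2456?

00:01:21;28

Each 10-minute DF block holds 10 × 60 × 30 − 9 × 2 = 17982 frames. 2456 ÷ 17982 → 0 full blocks, remainder 2456.
Within the partial block the first minute is 1800 frames and each further minute 1798, so 1 further minute boundary passed. Total skipped labels = 18 × 0 + 2 × 1 = 2.
Non-drop label index = 2456 + 2 = 2458; at 30 labels/s that is 00:01:21:28, i.e. DF 00:01:21;28.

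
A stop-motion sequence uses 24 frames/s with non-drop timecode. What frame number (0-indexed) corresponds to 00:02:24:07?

3463

Total seconds to the label: (0 × 3600 + 2 × 60 + 24) = 144.
Frame index = 144 × 24 + 7 = 3463.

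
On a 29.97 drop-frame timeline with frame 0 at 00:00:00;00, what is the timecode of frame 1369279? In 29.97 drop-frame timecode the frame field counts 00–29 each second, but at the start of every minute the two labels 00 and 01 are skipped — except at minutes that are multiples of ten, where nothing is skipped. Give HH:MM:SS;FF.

12:41:28;09

Ten DF minutes hold 17982 frames, so frame 1369279 lies in block 76 (frames 1366632–1384613) with 2647 frames into that block.
The block's first minute is 1800 frames and the rest 1798 each; 2647 frames reaches minute 1, so 76 × 18 + 1 × 2 = 1370 labels have been skipped so far.
Adding those back, label number 1369279 + 1370 = 1370649 at 30 labels/s is 45688 s + 9 f = 12 h 41 min 28 s frame 9, i.e. 12:41:28;09.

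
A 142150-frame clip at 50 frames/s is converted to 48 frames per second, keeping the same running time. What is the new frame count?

136464 frames

Target frames = source frames × (target rate / source rate) = 142150 × (48)/(50) = 142150 × 24/25 = 136464.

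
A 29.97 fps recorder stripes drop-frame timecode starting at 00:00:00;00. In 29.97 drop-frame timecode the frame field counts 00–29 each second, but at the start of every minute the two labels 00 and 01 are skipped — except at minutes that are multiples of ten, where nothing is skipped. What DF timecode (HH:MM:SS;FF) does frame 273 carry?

00:00:09;03

Each 10-minute DF block holds 10 × 60 × 30 − 9 × 2 = 17982 frames. 273 ÷ 17982 → 0 full blocks, remainder 273.
Within the partial block the first minute is 1800 frames and each further minute 1798, so 0 further minute boundaries passed. Total skipped labels = 18 × 0 + 2 × 0 = 0.
Non-drop label index = 273 + 0 = 273; at 30 labels/s that is 00:00:09:03, i.e. DF 00:00:09;03.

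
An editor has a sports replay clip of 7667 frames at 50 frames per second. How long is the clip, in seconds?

Running time = 7667 / (50) = 153.34 s.

153.34 seconds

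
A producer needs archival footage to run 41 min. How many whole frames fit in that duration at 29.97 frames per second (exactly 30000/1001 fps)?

73726 frames

41 min = 2460 s.
Frames = 2460 × 30000/1001 = 73800000/1001 ≈ 73726.2737.
Complete frames: 73726.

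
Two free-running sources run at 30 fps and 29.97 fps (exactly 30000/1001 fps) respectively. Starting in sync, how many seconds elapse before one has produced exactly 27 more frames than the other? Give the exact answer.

900.9 seconds

The gap grows by |30000/1001 − 30| = 30/1001 frames per second.
Time for a 27-frame gap: 27 ÷ (30/1001) = 900.9 s.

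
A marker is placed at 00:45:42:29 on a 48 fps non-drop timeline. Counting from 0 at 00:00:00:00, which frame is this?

Total seconds to the label: (0 × 3600 + 45 × 60 + 42) = 2742.
Frame index = 2742 × 48 + 29 = 131645.

frame 131645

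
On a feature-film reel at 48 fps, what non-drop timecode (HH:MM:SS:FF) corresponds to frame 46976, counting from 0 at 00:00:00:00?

46976 ÷ 48 = 978 full seconds, remainder 32 frames.
978 s = 0 h 16 min 18 s.
Timecode: 00:16:18:32.

00:16:18:32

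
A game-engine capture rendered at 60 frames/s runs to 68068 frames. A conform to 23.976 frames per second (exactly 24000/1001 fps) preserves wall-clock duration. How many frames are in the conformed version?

27200 frames

Target frames = source frames × (target rate / source rate) = 68068 × (24000/1001)/(60) = 68068 × 400/1001 = 27200.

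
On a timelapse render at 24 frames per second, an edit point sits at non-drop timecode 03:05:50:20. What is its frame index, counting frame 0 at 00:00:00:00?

Total seconds to the label: (3 × 3600 + 5 × 60 + 50) = 11150.
Frame index = 11150 × 24 + 20 = 267620.

267620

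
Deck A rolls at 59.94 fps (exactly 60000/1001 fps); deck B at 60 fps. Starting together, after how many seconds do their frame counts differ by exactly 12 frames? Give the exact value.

The gap grows by |60 − 60000/1001| = 60/1001 frames per second.
Time for a 12-frame gap: 12 ÷ (60/1001) = 200.2 s.

200.2 seconds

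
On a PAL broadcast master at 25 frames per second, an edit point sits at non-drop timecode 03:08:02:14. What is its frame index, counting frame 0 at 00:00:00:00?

Total seconds to the label: (3 × 3600 + 8 × 60 + 2) = 11282.
Frame index = 11282 × 25 + 14 = 282064.

frame 282064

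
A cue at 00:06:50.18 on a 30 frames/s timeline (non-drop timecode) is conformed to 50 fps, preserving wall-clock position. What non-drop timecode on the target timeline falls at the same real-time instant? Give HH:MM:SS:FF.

Source frame index: (0×3600 + 6×60 + 50) × 30 + 18 = 12318.
Real time: 12318 / (30) = 2053/5 s.
Target frame: (2053/5) × (50) = 20530.
At 50 labels/s: frame 20530 → 00:06:50:30.

00:06:50:30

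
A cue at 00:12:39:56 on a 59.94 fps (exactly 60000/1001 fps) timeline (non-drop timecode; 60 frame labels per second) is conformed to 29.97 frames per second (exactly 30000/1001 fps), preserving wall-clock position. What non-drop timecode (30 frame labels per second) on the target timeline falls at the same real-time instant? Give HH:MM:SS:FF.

00:12:39:28

Source frame index: (0×3600 + 12×60 + 39) × 60 + 56 = 45596.
Real time: 45596 / (60000/1001) = 11410399/15000 s.
Target frame: (11410399/15000) × (30000/1001) = 22798.
At 30 labels/s: frame 22798 → 00:12:39:28.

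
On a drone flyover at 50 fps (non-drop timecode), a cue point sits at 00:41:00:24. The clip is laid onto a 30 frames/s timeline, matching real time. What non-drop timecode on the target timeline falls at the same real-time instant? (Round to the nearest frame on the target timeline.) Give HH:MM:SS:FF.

00:41:00:14

Source frame index: (0×3600 + 41×60 + 0) × 50 + 24 = 123024.
Real time: 123024 / (50) = 61512/25 s.
Target frame: (61512/25) × (30) = 369072/5 ≈ 73814.400 → 73814.
At 30 labels/s: frame 73814 → 00:41:00:14.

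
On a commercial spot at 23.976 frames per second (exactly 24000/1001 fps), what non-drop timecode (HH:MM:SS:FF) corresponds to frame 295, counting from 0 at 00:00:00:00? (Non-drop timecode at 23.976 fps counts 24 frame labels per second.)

295 ÷ 24 = 12 full seconds, remainder 7 frames.
12 s = 0 h 0 min 12 s.
Timecode: 00:00:12:07.

00:00:12:07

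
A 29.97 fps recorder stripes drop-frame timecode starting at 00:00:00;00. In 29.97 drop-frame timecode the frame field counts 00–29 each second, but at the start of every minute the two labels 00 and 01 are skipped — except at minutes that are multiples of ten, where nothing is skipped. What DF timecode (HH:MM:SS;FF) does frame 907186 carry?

08:24:29;24

Each 10-minute DF block holds 10 × 60 × 30 − 9 × 2 = 17982 frames. 907186 ÷ 17982 → 50 full blocks, remainder 8086.
Within the partial block the first minute is 1800 frames and each further minute 1798, so 4 further minute boundaries passed. Total skipped labels = 18 × 50 + 2 × 4 = 908.
Non-drop label index = 907186 + 908 = 908094; at 30 labels/s that is 08:24:29:24, i.e. DF 08:24:29;24.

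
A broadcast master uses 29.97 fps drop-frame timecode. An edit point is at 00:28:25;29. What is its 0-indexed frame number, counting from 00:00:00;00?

Complete 10-minute blocks: 2, each 17982 frames → 35964.
Remaining 8 whole minutes in the current block: 1800 + 7 × 1798 = 14386 frames.
Within the current minute: 25 × 30 + 29 − 2 = 777 (labels ;00/;01 skipped at this minute). Total = 35964 + 14386 + 777 = 51127.

51127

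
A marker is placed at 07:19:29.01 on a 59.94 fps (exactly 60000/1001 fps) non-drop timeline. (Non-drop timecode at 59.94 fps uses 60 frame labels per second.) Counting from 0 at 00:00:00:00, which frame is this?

frame 1582141

Total seconds to the label: (7 × 3600 + 19 × 60 + 29) = 26369.
Frame index = 26369 × 60 + 1 = 1582141.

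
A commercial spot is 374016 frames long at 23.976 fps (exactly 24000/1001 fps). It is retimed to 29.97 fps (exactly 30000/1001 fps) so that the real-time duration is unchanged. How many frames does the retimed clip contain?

467520 frames

Target frames = source frames × (target rate / source rate) = 374016 × (30000/1001)/(24000/1001) = 374016 × 5/4 = 467520.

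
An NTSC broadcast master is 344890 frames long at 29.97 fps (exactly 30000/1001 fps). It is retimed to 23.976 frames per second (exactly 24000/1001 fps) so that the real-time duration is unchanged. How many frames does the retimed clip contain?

275912 frames

Target frames = source frames × (target rate / source rate) = 344890 × (24000/1001)/(30000/1001) = 344890 × 4/5 = 275912.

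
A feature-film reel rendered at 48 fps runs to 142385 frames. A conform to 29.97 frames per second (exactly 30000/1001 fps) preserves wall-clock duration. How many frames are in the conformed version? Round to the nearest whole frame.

Frames at target rate = 142385 × (30000/1001) / (48) = 88990625/1001 ≈ 88901.723.
Nearest whole frame: 88902.

88902 frames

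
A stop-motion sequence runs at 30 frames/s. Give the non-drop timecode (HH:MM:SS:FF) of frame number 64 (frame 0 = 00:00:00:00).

64 ÷ 30 = 2 full seconds, remainder 4 frames.
2 s = 0 h 0 min 2 s.
Timecode: 00:00:02:04.

00:00:02:04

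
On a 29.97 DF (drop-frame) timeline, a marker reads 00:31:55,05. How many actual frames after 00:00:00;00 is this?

As if non-drop at 30 labels/s: (0 × 3600 + 31 × 60 + 55) × 30 + 5 = 57455.
Minute boundaries passed: 31; those not divisible by 10: 31 − 3 = 28; dropped labels = 2 × 28 = 56.
Actual frame index = 57455 − 56 = 57399.

57399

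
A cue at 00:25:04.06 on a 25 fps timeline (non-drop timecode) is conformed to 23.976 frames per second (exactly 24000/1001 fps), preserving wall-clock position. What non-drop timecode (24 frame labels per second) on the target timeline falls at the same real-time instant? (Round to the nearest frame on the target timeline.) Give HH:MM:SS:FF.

00:25:02:18

Source frame index: (0×3600 + 25×60 + 4) × 25 + 6 = 37606.
Real time: 37606 / (25) = 37606/25 s.
Target frame: (37606/25) × (24000/1001) = 36101760/1001 ≈ 36065.694 → 36066.
At 24 labels/s: frame 36066 → 00:25:02:18.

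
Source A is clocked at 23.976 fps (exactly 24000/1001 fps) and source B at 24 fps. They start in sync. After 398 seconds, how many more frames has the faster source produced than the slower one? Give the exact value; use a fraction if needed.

9552/1001 frames

A emits 24000/1001 × 398 = 9552000/1001 frames; B emits 24 × 398 = 9552.
Difference = 9552/1001 frames (≈ 9.5425); B is ahead of A.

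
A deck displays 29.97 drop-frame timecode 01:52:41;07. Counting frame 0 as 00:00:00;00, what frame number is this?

Complete 10-minute blocks: 11, each 17982 frames → 197802.
Remaining 2 whole minutes in the current block: 1800 + 1 × 1798 = 3598 frames.
Within the current minute: 41 × 30 + 7 − 2 = 1235 (labels ;00/;01 skipped at this minute). Total = 197802 + 3598 + 1235 = 202635.

202635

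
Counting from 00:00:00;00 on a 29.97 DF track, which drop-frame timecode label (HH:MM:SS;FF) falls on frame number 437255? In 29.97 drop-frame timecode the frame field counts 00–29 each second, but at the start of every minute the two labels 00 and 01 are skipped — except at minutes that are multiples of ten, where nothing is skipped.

Ten DF minutes hold 17982 frames, so frame 437255 lies in block 24 (frames 431568–449549) with 5687 frames into that block.
The block's first minute is 1800 frames and the rest 1798 each; 5687 frames reaches minute 3, so 24 × 18 + 3 × 2 = 438 labels have been skipped so far.
Adding those back, label number 437255 + 438 = 437693 at 30 labels/s is 14589 s + 23 f = 4 h 3 min 9 s frame 23, i.e. 04:03:09;23.

04:03:09;23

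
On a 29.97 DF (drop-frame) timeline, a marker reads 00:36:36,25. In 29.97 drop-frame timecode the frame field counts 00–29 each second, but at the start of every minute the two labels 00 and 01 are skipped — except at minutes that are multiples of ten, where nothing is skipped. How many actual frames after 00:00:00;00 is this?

As if non-drop at 30 labels/s: (0 × 3600 + 36 × 60 + 36) × 30 + 25 = 65905.
Minute boundaries passed: 36; those not divisible by 10: 36 − 3 = 33; dropped labels = 2 × 33 = 66.
Actual frame index = 65905 − 66 = 65839.

65839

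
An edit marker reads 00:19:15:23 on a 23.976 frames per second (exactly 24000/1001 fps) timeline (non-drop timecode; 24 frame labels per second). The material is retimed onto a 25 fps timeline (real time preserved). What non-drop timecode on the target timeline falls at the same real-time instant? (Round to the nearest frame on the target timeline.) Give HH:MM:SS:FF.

Source frame index: (0×3600 + 19×60 + 15) × 24 + 23 = 27743.
Real time: 27743 / (24000/1001) = 27770743/24000 s.
Target frame: (27770743/24000) × (25) = 27770743/960 ≈ 28927.857 → 28928.
At 25 labels/s: frame 28928 → 00:19:17:03.

00:19:17:03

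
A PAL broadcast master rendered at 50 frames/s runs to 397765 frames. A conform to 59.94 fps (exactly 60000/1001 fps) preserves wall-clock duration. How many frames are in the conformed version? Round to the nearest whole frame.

476841 frames

Frames at target rate = 397765 × (60000/1001) / (50) = 477318000/1001 ≈ 476841.159.
Nearest whole frame: 476841.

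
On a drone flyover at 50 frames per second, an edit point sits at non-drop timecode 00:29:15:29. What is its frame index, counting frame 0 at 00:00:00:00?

frame 87779

Total seconds to the label: (0 × 3600 + 29 × 60 + 15) = 1755.
Frame index = 1755 × 50 + 29 = 87779.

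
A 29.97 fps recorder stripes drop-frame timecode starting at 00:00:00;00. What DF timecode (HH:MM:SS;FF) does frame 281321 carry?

02:36:26;23

Each 10-minute DF block holds 10 × 60 × 30 − 9 × 2 = 17982 frames. 281321 ÷ 17982 → 15 full blocks, remainder 11591.
Within the partial block the first minute is 1800 frames and each further minute 1798, so 6 further minute boundaries passed. Total skipped labels = 18 × 15 + 2 × 6 = 282.
Non-drop label index = 281321 + 282 = 281603; at 30 labels/s that is 02:36:26:23, i.e. DF 02:36:26;23.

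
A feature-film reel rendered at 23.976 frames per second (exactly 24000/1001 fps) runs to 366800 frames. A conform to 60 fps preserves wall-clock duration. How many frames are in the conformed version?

Target frames = source frames × (target rate / source rate) = 366800 × (60)/(24000/1001) = 366800 × 1001/400 = 917917.

917917 frames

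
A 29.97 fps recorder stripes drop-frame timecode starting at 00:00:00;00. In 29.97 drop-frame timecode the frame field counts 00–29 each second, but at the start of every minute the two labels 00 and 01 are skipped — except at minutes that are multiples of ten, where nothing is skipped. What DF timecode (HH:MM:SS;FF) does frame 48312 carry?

00:26:52;00

Ten DF minutes hold 17982 frames, so frame 48312 lies in block 2 (frames 35964–53945) with 12348 frames into that block.
The block's first minute is 1800 frames and the rest 1798 each; 12348 frames reaches minute 6, so 2 × 18 + 6 × 2 = 48 labels have been skipped so far.
Adding those back, label number 48312 + 48 = 48360 at 30 labels/s is 1612 s + 0 f = 0 h 26 min 52 s frame 0, i.e. 00:26:52;00.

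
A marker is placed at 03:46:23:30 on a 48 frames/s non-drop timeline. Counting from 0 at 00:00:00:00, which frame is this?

652014

Total seconds to the label: (3 × 3600 + 46 × 60 + 23) = 13583.
Frame index = 13583 × 48 + 30 = 652014.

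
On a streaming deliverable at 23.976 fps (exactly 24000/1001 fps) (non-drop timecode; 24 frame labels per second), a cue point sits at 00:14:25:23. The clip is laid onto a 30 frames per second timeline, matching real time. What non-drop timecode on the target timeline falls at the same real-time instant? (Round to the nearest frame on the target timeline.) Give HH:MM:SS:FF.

Source frame index: (0×3600 + 14×60 + 25) × 24 + 23 = 20783.
Real time: 20783 / (24000/1001) = 20803783/24000 s.
Target frame: (20803783/24000) × (30) = 20803783/800 ≈ 26004.729 → 26005.
At 30 labels/s: frame 26005 → 00:14:26:25.

00:14:26:25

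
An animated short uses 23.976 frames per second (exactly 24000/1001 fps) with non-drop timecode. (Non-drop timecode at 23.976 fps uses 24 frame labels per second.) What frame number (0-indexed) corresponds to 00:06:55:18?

9978

Total seconds to the label: (0 × 3600 + 6 × 60 + 55) = 415.
Frame index = 415 × 24 + 18 = 9978.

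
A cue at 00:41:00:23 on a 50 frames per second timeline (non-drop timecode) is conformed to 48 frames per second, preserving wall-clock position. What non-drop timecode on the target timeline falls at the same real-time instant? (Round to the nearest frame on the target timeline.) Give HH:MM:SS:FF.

Source frame index: (0×3600 + 41×60 + 0) × 50 + 23 = 123023.
Real time: 123023 / (50) = 123023/50 s.
Target frame: (123023/50) × (48) = 2952552/25 ≈ 118102.080 → 118102.
At 48 labels/s: frame 118102 → 00:41:00:22.

00:41:00:22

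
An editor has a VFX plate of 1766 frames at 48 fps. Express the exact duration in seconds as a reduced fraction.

Running time = 1766 ÷ (48) = 1766 × 1/48 = 883/24 s.

883/24 seconds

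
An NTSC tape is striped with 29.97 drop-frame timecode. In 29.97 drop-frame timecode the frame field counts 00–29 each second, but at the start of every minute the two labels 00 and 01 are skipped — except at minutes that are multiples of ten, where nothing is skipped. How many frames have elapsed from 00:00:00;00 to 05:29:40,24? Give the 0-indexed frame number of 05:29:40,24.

As if non-drop at 30 labels/s: (5 × 3600 + 29 × 60 + 40) × 30 + 24 = 593424.
Minute boundaries passed: 329; those not divisible by 10: 329 − 32 = 297; dropped labels = 2 × 297 = 594.
Actual frame index = 593424 − 594 = 592830.

592830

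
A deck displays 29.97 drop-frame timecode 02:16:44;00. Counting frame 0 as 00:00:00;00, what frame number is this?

As if non-drop at 30 labels/s: (2 × 3600 + 16 × 60 + 44) × 30 + 0 = 246120.
Minute boundaries passed: 136; those not divisible by 10: 136 − 13 = 123; dropped labels = 2 × 123 = 246.
Actual frame index = 246120 − 246 = 245874.

245874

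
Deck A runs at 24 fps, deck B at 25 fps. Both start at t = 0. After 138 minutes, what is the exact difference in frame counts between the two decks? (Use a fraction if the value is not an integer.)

138 min = 8280 s.
A emits 24 × 8280 = 198720 frames; B emits 25 × 8280 = 207000.
Difference = 8280 frames; B is ahead of A.

8280 frames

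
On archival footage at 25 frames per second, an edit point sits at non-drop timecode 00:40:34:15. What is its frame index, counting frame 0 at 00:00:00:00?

frame 60865

Total seconds to the label: (0 × 3600 + 40 × 60 + 34) = 2434.
Frame index = 2434 × 25 + 15 = 60865.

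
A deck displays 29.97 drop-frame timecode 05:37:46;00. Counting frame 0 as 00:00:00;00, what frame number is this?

As if non-drop at 30 labels/s: (5 × 3600 + 37 × 60 + 46) × 30 + 0 = 607980.
Minute boundaries passed: 337; those not divisible by 10: 337 − 33 = 304; dropped labels = 2 × 304 = 608.
Actual frame index = 607980 − 608 = 607372.

607372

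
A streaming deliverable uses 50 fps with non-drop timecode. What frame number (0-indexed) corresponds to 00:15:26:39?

Total seconds to the label: (0 × 3600 + 15 × 60 + 26) = 926.
Frame index = 926 × 50 + 39 = 46339.

frame 46339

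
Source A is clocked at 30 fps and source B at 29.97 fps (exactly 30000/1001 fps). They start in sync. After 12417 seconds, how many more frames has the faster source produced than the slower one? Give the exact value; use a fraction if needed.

A emits 30 × 12417 = 372510 frames; B emits 30000/1001 × 12417 = 372510000/1001.
Difference = 372510/1001 frames (≈ 372.1379); B is behind A.

372510/1001 frames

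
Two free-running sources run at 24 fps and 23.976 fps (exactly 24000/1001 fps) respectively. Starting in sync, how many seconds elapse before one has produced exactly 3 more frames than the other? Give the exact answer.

125.125 seconds

The gap grows by |24000/1001 − 24| = 24/1001 frames per second.
Time for a 3-frame gap: 3 ÷ (24/1001) = 125.125 s.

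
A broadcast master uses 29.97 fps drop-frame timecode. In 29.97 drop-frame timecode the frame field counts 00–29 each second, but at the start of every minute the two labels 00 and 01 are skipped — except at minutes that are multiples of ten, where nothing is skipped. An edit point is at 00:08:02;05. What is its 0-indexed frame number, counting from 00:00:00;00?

14449

Complete 10-minute blocks: 0, each 17982 frames → 0.
Remaining 8 whole minutes in the current block: 1800 + 7 × 1798 = 14386 frames.
Within the current minute: 2 × 30 + 5 − 2 = 63 (labels ;00/;01 skipped at this minute). Total = 0 + 14386 + 63 = 14449.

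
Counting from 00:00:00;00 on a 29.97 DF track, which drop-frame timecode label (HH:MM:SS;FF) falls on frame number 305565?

02:49:55;21

Each 10-minute DF block holds 10 × 60 × 30 − 9 × 2 = 17982 frames. 305565 ÷ 17982 → 16 full blocks, remainder 17853.
Within the partial block the first minute is 1800 frames and each further minute 1798, so 9 further minute boundaries passed. Total skipped labels = 18 × 16 + 2 × 9 = 306.
Non-drop label index = 305565 + 306 = 305871; at 30 labels/s that is 02:49:55:21, i.e. DF 02:49:55;21.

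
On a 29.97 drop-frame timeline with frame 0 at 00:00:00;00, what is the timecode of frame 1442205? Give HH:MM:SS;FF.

13:22:01;19

Ten DF minutes hold 17982 frames, so frame 1442205 lies in block 80 (frames 1438560–1456541) with 3645 frames into that block.
The block's first minute is 1800 frames and the rest 1798 each; 3645 frames reaches minute 2, so 80 × 18 + 2 × 2 = 1444 labels have been skipped so far.
Adding those back, label number 1442205 + 1444 = 1443649 at 30 labels/s is 48121 s + 19 f = 13 h 22 min 1 s frame 19, i.e. 13:22:01;19.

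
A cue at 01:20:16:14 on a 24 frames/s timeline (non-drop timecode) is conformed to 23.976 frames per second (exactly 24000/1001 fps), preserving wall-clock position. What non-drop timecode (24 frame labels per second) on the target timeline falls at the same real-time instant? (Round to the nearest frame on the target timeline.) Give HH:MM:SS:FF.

01:20:11:19

Source frame index: (1×3600 + 20×60 + 16) × 24 + 14 = 115598.
Real time: 115598 / (24) = 57799/12 s.
Target frame: (57799/12) × (24000/1001) = 16514000/143 ≈ 115482.517 → 115483.
At 24 labels/s: frame 115483 → 01:20:11:19.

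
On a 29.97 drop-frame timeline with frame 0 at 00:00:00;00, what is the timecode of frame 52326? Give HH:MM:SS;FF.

00:29:06;00

Ten DF minutes hold 17982 frames, so frame 52326 lies in block 2 (frames 35964–53945) with 16362 frames into that block.
The block's first minute is 1800 frames and the rest 1798 each; 16362 frames reaches minute 9, so 2 × 18 + 9 × 2 = 54 labels have been skipped so far.
Adding those back, label number 52326 + 54 = 52380 at 30 labels/s is 1746 s + 0 f = 0 h 29 min 6 s frame 0, i.e. 00:29:06;00.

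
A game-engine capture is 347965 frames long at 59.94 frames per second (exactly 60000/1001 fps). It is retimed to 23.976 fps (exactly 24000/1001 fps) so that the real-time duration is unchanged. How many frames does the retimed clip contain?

139186 frames

Target frames = source frames × (target rate / source rate) = 347965 × (24000/1001)/(60000/1001) = 347965 × 2/5 = 139186.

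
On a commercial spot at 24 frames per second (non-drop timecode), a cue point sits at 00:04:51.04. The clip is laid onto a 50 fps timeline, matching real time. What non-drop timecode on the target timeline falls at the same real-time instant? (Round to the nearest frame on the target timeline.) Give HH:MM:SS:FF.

00:04:51:08

Source frame index: (0×3600 + 4×60 + 51) × 24 + 4 = 6988.
Real time: 6988 / (24) = 1747/6 s.
Target frame: (1747/6) × (50) = 43675/3 ≈ 14558.333 → 14558.
At 50 labels/s: frame 14558 → 00:04:51:08.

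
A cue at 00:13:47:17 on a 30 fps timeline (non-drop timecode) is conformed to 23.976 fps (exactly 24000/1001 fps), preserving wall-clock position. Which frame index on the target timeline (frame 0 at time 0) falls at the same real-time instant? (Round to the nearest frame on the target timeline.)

Source frame index: (0×3600 + 13×60 + 47) × 30 + 17 = 24827.
Real time: 24827 / (30) = 24827/30 s.
Target frame: (24827/30) × (24000/1001) = 1805600/91 ≈ 19841.758 → 19842.

frame 19842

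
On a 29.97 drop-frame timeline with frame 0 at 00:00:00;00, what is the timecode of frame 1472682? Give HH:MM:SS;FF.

Ten DF minutes hold 17982 frames, so frame 1472682 lies in block 81 (frames 1456542–1474523) with 16140 frames into that block.
The block's first minute is 1800 frames and the rest 1798 each; 16140 frames reaches minute 8, so 81 × 18 + 8 × 2 = 1474 labels have been skipped so far.
Adding those back, label number 1472682 + 1474 = 1474156 at 30 labels/s is 49138 s + 16 f = 13 h 38 min 58 s frame 16, i.e. 13:38:58;16.

13:38:58;16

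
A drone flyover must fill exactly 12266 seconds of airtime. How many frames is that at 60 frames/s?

Frames = 12266 × 60 = 735960.

735960 frames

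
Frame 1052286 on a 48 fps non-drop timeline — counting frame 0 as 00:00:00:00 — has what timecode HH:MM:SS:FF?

06:05:22:30

1052286 ÷ 48 = 21922 full seconds, remainder 30 frames.
21922 s = 6 h 5 min 22 s.
Timecode: 06:05:22:30.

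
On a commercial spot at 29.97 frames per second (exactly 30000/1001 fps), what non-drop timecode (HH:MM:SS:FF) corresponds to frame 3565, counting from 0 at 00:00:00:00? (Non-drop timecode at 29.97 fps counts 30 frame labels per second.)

00:01:58:25

3565 ÷ 30 = 118 full seconds, remainder 25 frames.
118 s = 0 h 1 min 58 s.
Timecode: 00:01:58:25.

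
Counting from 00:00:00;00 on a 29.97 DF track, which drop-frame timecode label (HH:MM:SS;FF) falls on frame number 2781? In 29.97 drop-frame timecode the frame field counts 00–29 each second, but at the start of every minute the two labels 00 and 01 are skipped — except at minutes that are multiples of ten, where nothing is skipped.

Ten DF minutes hold 17982 frames, so frame 2781 lies in block 0 (frames 0–17981) with 2781 frames into that block.
The block's first minute is 1800 frames and the rest 1798 each; 2781 frames reaches minute 1, so 0 × 18 + 1 × 2 = 2 labels have been skipped so far.
Adding those back, label number 2781 + 2 = 2783 at 30 labels/s is 92 s + 23 f = 0 h 1 min 32 s frame 23, i.e. 00:01:32;23.

00:01:32;23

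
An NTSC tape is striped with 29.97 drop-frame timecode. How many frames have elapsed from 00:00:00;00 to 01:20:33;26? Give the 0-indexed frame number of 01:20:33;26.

Complete 10-minute blocks: 8, each 17982 frames → 143856.
Remaining 0 whole minutes in the current block: 0 frames.
Within the current minute: 33 × 30 + 26 = 1016. Total = 143856 + 0 + 1016 = 144872.

144872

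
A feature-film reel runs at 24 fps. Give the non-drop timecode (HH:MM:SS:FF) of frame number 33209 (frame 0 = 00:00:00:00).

00:23:03:17

33209 ÷ 24 = 1383 full seconds, remainder 17 frames.
1383 s = 0 h 23 min 3 s.
Timecode: 00:23:03:17.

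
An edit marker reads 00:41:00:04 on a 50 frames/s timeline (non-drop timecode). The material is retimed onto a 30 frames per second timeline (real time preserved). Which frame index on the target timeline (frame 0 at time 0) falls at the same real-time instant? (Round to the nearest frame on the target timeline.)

Source frame index: (0×3600 + 41×60 + 0) × 50 + 4 = 123004.
Real time: 123004 / (50) = 61502/25 s.
Target frame: (61502/25) × (30) = 369012/5 ≈ 73802.400 → 73802.

frame 73802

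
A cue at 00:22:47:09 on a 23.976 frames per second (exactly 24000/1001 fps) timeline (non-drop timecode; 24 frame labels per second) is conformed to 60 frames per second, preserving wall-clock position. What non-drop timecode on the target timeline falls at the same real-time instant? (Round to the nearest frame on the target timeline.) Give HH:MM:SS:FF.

00:22:48:45

Source frame index: (0×3600 + 22×60 + 47) × 24 + 9 = 32817.
Real time: 32817 / (24000/1001) = 10949939/8000 s.
Target frame: (10949939/8000) × (60) = 32849817/400 ≈ 82124.542 → 82125.
At 60 labels/s: frame 82125 → 00:22:48:45.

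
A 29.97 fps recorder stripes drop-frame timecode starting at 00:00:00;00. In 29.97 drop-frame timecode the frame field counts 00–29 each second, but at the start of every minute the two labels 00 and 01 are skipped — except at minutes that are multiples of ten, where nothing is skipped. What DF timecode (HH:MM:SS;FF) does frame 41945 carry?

00:23:19;17

Each 10-minute DF block holds 10 × 60 × 30 − 9 × 2 = 17982 frames. 41945 ÷ 17982 → 2 full blocks, remainder 5981.
Within the partial block the first minute is 1800 frames and each further minute 1798, so 3 further minute boundaries passed. Total skipped labels = 18 × 2 + 2 × 3 = 42.
Non-drop label index = 41945 + 42 = 41987; at 30 labels/s that is 00:23:19:17, i.e. DF 00:23:19;17.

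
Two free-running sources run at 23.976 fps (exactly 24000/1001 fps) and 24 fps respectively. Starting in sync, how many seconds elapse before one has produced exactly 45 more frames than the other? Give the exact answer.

1876.875 seconds

The gap grows by |24 − 24000/1001| = 24/1001 frames per second.
Time for a 45-frame gap: 45 ÷ (24/1001) = 1876.875 s.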